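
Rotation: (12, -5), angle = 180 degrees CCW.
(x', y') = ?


cos(180) = -1, sin(180) = 0
x' = 12*(-1) + 5*0 = -12
y' = 12*0 - 5*(-1) = 5

(-12, 5)


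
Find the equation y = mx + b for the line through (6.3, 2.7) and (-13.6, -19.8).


m = (-22.5)/(-19.9) = 1.1307
b = y1 - m*x1 = 2.7 - (-22.5*6.3)/(-19.9) = 2.7 - 7.1231 = -4.4231

y = 1.1307x - 4.4231


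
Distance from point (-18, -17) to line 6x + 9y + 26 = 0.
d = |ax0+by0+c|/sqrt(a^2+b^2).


|6*(-18) + 9*(-17) + 26| = |-235| = 235
sqrt(36 + 81) = sqrt(117) = 10.8167
d = 235/sqrt(117) = 21.7258

21.7258


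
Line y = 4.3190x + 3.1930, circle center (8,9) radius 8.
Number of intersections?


Substitute y = 4.3190x + 3.1930: (x-8)^2 + (4.3190x+3.1930-9)^2 = 64
Expand to Ax^2 + Bx + C = 0, where b-k = -5.807
A = 1+m^2 = 19.653761
B = 2(m(b-k) - h) = 2(4.3190*(-5.807) - 8) = -66.160866
C = h^2 + (b-k)^2 - r^2 = 64 + 33.721249 - 64 = 33.721249
disc = B^2-4AC = 4377.2602 - 2650.9975 = 1726.2627
disc > 0

2 intersection points


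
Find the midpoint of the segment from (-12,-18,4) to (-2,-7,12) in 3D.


Mx = (-12- 2)/2 = -7.0000
My = (-18- 7)/2 = -12.5000
Mz = (4+12)/2 = 8.0000

M = (-7.0000, -12.5000, 8.0000)


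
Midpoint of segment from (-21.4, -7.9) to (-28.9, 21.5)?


Mx = (-21.4 - 28.9)/2 = -50.3/2 = -25.1500
My = (-7.9 + 21.5)/2 = 13.6/2 = 6.8000

(-25.1500, 6.8000)


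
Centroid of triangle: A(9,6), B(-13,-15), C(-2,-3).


Gx = (9- 13- 2)/3 = -6/3 = -2.0000
Gy = (6- 15- 3)/3 = -12/3 = -4.0000

G = (-2.0000, -4.0000)


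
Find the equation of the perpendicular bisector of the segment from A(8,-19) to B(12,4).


Midpoint = (10, -7.5)
Slope of AB = dy/dx = 23/4 = 5.7500
Perp slope = -dx/dy = -4/23 = -0.1739
b = My - (perp slope)*Mx = -7.5 + (4*10)/23 = -7.5 + 1.7391 = -5.7609

y = -0.1739x - 5.7609


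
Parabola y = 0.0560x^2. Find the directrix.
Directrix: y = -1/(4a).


a = 0.0560
1/(4a) = 4.4643
directrix: y = -4.4643 = -4.4643

y = -4.4643


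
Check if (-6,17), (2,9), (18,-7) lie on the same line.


-6*(9+ 7) + 2*(-7-17) + 18*(17-9)
= -96 - 48 + 144 = 0

Yes, collinear (determinant = 0)


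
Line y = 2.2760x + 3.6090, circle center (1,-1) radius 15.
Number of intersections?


Substitute y = 2.2760x + 3.6090: (x-1)^2 + (2.2760x+3.6090+ 1)^2 = 225
Expand to Ax^2 + Bx + C = 0, where b-k = 4.609
A = 1+m^2 = 6.180176
B = 2(m(b-k) - h) = 2(2.2760*4.609 - 1) = 18.980168
C = h^2 + (b-k)^2 - r^2 = 1 + 21.242881 - 225 = -202.757119
disc = B^2-4AC = 360.2468 + 5012.2987 = 5372.5455
disc > 0

2 intersection points


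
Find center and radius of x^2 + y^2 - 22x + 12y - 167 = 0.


h = -D/2 = 22/2 = 11
k = -E/2 = -12/2 = -6
r^2 = h^2 + k^2 - F = 121 + 36 + 167 = 324
r = 18

Center (11, -6), radius = 18


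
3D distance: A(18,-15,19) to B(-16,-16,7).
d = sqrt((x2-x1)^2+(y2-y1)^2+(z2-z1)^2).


dx=-34, dy=-1, dz=-12
d = sqrt(1156+1+144) = sqrt(1301) = 36.0694

36.0694


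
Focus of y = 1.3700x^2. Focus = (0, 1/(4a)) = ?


a = 1.3700
4a = 5.4800
focus = (0, 1/5.4800) = (0, 0.1825)

Focus = (0, 0.1825)


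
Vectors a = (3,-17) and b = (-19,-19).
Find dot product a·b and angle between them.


a·b = 3*(-19) - 17*(-19) = -57 + 323 = 266
|a| = sqrt(9+289) = 17.2627
|b| = sqrt(361+361) = 26.8701
cos(theta) = 266/(sqrt(298)*sqrt(722)) = 266/sqrt(215156) = 0.573462
theta = arccos(266/sqrt(215156)) = 55.0080 degrees

a·b = 266, theta = 55.0080 deg


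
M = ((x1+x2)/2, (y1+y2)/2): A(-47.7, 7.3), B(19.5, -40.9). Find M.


Mx = (-47.7 + 19.5)/2 = -28.2/2 = -14.1000
My = (7.3 - 40.9)/2 = -33.6/2 = -16.8000

(-14.1000, -16.8000)


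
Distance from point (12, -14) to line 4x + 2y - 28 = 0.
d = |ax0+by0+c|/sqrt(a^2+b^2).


|4*12 + 2*(-14) - 28| = |-8| = 8
sqrt(16 + 4) = sqrt(20) = 4.4721
d = 8/sqrt(20) = 1.7889

1.7889


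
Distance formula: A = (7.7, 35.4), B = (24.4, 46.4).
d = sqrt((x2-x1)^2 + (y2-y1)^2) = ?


dx = 24.4 - 7.7 = 16.7
dy = 46.4 - 35.4 = 11.0
d = sqrt(278.89 + 121.0) = sqrt(399.89) = 19.9972

19.9972


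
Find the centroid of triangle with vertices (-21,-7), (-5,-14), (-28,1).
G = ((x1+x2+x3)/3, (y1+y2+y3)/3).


Gx = (-21- 5- 28)/3 = -54/3 = -18.0000
Gy = (-7- 14+1)/3 = -20/3 = -6.6667

G = (-18.0000, -6.6667)


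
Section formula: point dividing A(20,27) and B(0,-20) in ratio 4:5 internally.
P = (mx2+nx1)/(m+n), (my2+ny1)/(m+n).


Px = (4*0 + 5*20)/9 = 100/9 = 11.1111
Py = (4*(-20) + 5*27)/9 = 55/9 = 6.1111

P = (11.1111, 6.1111)


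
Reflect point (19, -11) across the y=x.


Reflection rule for y=x: (y, x)
(19, -11) -> (-11, 19)

(-11, 19)


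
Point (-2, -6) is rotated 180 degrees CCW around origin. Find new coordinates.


cos(180) = -1, sin(180) = 0
x' = -2*(-1) + 6*0 = 2
y' = -2*0 - 6*(-1) = 6

(2, 6)


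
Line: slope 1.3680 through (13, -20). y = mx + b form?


y + 20 = 1.3680(x - 13)
y = 1.3680x - 20 - 1.3680*13
y = 1.3680x - 37.7840

y = 1.3680x - 37.7840


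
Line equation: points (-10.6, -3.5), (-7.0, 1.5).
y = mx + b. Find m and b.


m = (5.0)/(3.6) = 1.3889
b = y1 - m*x1 = -3.5 - (5.0*(-10.6))/(3.6) = -3.5 + 14.7222 = 11.2222

y = 1.3889x + 11.2222


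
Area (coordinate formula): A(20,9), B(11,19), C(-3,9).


20*(19-9) = 200
11*(9-9) = 0
-3*(9-19) = 30
sum = 230
Area = |230|/2 = 115.0000

115.0000 sq units


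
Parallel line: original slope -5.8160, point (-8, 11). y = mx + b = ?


Parallel lines have equal slopes.
m2 = -5.8160
b2 = 11 + 5.8160*(-8) = -35.5280

y = -5.8160x - 35.5280


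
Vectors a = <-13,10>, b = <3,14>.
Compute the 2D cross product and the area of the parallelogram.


cross = -13*14 - 10*3 = -182 - 30 = -212
Parallelogram area = |-212| = 212

cross = -212, parallelogram area = 212


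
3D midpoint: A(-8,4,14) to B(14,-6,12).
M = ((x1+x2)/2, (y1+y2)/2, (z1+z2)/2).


Mx = (-8+14)/2 = 3.0000
My = (4- 6)/2 = -1.0000
Mz = (14+12)/2 = 13.0000

M = (3.0000, -1.0000, 13.0000)


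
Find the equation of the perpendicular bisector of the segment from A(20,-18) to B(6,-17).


Midpoint = (13, -17.5)
Slope of AB = dy/dx = 1/(-14) = -0.0714
Perp slope = -dx/dy = 14/1 = 14.0000
b = My - (perp slope)*Mx = -17.5 + (-14*13)/1 = -17.5 - 182.0000 = -199.5000

y = 14.0000x - 199.5000


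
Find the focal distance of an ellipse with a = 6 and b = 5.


c^2 = 6^2 - 5^2 = 36 - 25 = 11
c = sqrt(11) = 3.3166

c = 3.3166


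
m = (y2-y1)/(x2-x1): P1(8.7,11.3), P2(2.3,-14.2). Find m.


dy = -14.2 - 11.3 = -25.5
dx = 2.3 - 8.7 = -6.4
m = -25.5/(-6.4) = 3.9844

m = 3.9844


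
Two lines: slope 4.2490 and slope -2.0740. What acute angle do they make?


m1-m2 = 6.323
1+m1*m2 = -7.812426
tan(theta) = |6.323/(-7.812426)| = 0.809352
theta = arctan(|6.323/(-7.812426)|) = 38.9850 degrees (acute angle)

38.9850 degrees


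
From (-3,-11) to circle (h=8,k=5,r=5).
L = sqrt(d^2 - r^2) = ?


d = sqrt((-3-8)^2 + (-11-5)^2) = sqrt(121+256) = 19.4165
L = sqrt(377.0000 - 25) = sqrt(352.0000) = 18.7617

18.7617


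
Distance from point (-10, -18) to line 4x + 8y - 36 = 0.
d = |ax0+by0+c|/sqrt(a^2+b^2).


|4*(-10) + 8*(-18) - 36| = |-220| = 220
sqrt(16 + 64) = sqrt(80) = 8.9443
d = 220/sqrt(80) = 24.5967

24.5967


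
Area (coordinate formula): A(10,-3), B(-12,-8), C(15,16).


10*(-8-16) = -240
-12*(16+ 3) = -228
15*(-3+ 8) = 75
sum = -393
Area = |-393|/2 = 196.5000

196.5000 sq units


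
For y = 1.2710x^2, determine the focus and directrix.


a = 1.2710
1/(4a) = 0.1967
Focus = (0, 0.1967)
Directrix: y = -0.1967

Focus = (0, 0.1967), Directrix: y = -0.1967


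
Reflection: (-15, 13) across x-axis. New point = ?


Reflection rule for x-axis: (x, -y)
(-15, 13) -> (-15, -13)

(-15, -13)


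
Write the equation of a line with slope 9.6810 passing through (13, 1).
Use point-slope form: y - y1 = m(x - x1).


y - 1 = 9.6810(x - 13)
y = 9.6810x + 1 - 9.6810*13
y = 9.6810x - 124.8530

y = 9.6810x - 124.8530


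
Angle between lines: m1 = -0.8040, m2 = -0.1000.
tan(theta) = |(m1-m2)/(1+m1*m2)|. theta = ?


m1-m2 = -0.704
1+m1*m2 = 1.0804
tan(theta) = |-0.704/1.0804| = 0.651611
theta = arctan(|-0.704/1.0804|) = 33.0887 degrees (acute angle)

33.0887 degrees


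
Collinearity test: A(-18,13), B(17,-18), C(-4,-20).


-18*(-18+ 20) + 17*(-20-13) - 4*(13+ 18)
= -36 - 561 - 124 = -721

No, not collinear (determinant = -721)


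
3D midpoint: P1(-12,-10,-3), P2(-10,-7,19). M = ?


Mx = (-12- 10)/2 = -11.0000
My = (-10- 7)/2 = -8.5000
Mz = (-3+19)/2 = 8.0000

M = (-11.0000, -8.5000, 8.0000)


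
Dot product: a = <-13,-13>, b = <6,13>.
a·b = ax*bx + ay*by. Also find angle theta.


a·b = -13*6 - 13*13 = -78 - 169 = -247
|a| = sqrt(169+169) = 18.3848
|b| = sqrt(36+169) = 14.3178
cos(theta) = -247/(sqrt(338)*sqrt(205)) = -247/sqrt(69290) = -0.938343
theta = arccos(-247/sqrt(69290)) = 159.7751 degrees

a·b = -247, theta = 159.7751 deg


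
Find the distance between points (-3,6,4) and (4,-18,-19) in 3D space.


dx=7, dy=-24, dz=-23
d = sqrt(49+576+529) = sqrt(1154) = 33.9706

33.9706


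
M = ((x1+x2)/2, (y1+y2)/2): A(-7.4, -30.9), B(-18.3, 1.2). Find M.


Mx = (-7.4 - 18.3)/2 = -25.7/2 = -12.8500
My = (-30.9 + 1.2)/2 = -29.7/2 = -14.8500

(-12.8500, -14.8500)


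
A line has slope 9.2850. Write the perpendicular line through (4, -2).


Perpendicular slope = -1/m1 = -1/9.2850 = -0.1077
b2 = y0 - m2*x0 = -2 + 4/9.2850 = -2 + 0.4308 = -1.5692

y = -0.1077x - 1.5692


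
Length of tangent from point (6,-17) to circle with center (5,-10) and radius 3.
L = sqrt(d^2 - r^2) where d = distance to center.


d = sqrt((6-5)^2 + (-17+ 10)^2) = sqrt(1+49) = 7.0711
L = sqrt(50.0000 - 9) = sqrt(41.0000) = 6.4031

6.4031


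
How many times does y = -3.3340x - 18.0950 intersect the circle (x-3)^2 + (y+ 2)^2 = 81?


Substitute y = -3.3340x - 18.0950: (x-3)^2 + (-3.3340x- 18.0950+ 2)^2 = 81
Expand to Ax^2 + Bx + C = 0, where b-k = -16.095
A = 1+m^2 = 12.115556
B = 2(m(b-k) - h) = 2(-3.3340*(-16.095) - 3) = 101.32146
C = h^2 + (b-k)^2 - r^2 = 9 + 259.049025 - 81 = 187.049025
disc = B^2-4AC = 10266.0383 - 9064.8117 = 1201.2266
disc > 0

2 intersection points


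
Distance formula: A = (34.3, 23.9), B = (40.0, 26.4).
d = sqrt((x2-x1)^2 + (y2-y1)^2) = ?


dx = 40.0 - 34.3 = 5.7
dy = 26.4 - 23.9 = 2.5
d = sqrt(32.49 + 6.25) = sqrt(38.74) = 6.2241

6.2241


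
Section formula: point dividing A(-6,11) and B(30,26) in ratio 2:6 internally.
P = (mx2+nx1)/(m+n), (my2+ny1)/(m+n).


Px = (2*30 + 6*(-6))/8 = 24/8 = 3.0000
Py = (2*26 + 6*11)/8 = 118/8 = 14.7500

P = (3.0000, 14.7500)


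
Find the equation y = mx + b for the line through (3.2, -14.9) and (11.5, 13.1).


m = (28.0)/(8.3) = 3.3735
b = y1 - m*x1 = -14.9 - (28.0*3.2)/(8.3) = -14.9 - 10.7952 = -25.6952

y = 3.3735x - 25.6952


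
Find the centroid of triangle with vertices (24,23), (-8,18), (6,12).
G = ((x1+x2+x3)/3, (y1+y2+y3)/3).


Gx = (24- 8+6)/3 = 22/3 = 7.3333
Gy = (23+18+12)/3 = 53/3 = 17.6667

G = (7.3333, 17.6667)


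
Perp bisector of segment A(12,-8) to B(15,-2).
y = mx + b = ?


Midpoint = (13.5, -5)
Slope of AB = dy/dx = 6/3 = 2.0000
Perp slope = -dx/dy = -3/6 = -0.5000
b = My - (perp slope)*Mx = -5 + (3*13.5)/6 = -5 + 6.7500 = 1.7500

y = -0.5000x + 1.7500


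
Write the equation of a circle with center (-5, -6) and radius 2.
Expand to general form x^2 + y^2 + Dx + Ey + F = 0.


(x+ 5)^2 + (y+ 6)^2 = 2^2
D = -2h = 10, E = -2k = 12
F = h^2+k^2-r^2 = 25+36-4 = 57

x^2 + y^2 + 10x + 12y + 57 = 0


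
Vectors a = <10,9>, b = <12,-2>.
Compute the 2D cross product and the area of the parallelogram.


cross = 10*(-2) - 9*12 = -20 - 108 = -128
Parallelogram area = |-128| = 128

cross = -128, parallelogram area = 128


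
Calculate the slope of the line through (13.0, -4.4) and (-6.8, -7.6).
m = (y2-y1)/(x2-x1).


dy = -7.6 + 4.4 = -3.2
dx = -6.8 - 13.0 = -19.8
m = -3.2/(-19.8) = 0.1616

m = 0.1616


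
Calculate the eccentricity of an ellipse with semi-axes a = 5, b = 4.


c = sqrt(25-16) = sqrt(9) = 3.0000
e = c/a = 3/5 = 0.6000

e = 0.6000


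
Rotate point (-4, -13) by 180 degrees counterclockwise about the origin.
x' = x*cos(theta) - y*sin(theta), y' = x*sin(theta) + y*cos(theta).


cos(180) = -1, sin(180) = 0
x' = -4*(-1) + 13*0 = 4
y' = -4*0 - 13*(-1) = 13

(4, 13)


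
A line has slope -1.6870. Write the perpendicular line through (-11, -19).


Perpendicular slope = -1/m1 = -1/(-1.6870) = 0.5928
b2 = y0 - m2*x0 = -19 - 11/(-1.6870) = -19 + 6.5205 = -12.4795

y = 0.5928x - 12.4795


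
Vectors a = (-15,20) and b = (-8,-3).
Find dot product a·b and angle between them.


a·b = -15*(-8) + 20*(-3) = 120 - 60 = 60
|a| = sqrt(225+400) = 25.0000
|b| = sqrt(64+9) = 8.5440
cos(theta) = 60/(sqrt(625)*sqrt(73)) = 60/sqrt(45625) = 0.280899
theta = arccos(60/sqrt(45625)) = 73.6861 degrees

a·b = 60, theta = 73.6861 deg


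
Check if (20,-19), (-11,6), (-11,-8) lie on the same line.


20*(6+ 8) - 11*(-8+ 19) - 11*(-19-6)
= 280 - 121 + 275 = 434

No, not collinear (determinant = 434)


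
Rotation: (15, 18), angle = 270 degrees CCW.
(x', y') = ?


cos(270) = 0, sin(270) = -1
x' = 15*0 - 18*(-1) = 18
y' = 15*(-1) + 18*0 = -15

(18, -15)


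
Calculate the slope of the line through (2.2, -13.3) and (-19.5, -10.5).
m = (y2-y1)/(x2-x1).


dy = -10.5 + 13.3 = 2.8
dx = -19.5 - 2.2 = -21.7
m = 2.8/(-21.7) = -0.1290

m = -0.1290


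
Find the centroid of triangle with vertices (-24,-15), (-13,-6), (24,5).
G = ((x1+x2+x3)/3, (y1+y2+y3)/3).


Gx = (-24- 13+24)/3 = -13/3 = -4.3333
Gy = (-15- 6+5)/3 = -16/3 = -5.3333

G = (-4.3333, -5.3333)


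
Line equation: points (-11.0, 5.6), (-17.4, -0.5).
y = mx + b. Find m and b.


m = (-6.1)/(-6.4) = 0.9531
b = y1 - m*x1 = 5.6 - (-6.1*(-11.0))/(-6.4) = 5.6 + 10.4844 = 16.0844

y = 0.9531x + 16.0844


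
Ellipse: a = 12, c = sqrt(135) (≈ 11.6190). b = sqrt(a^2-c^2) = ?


b^2 = 12^2 - (sqrt(135))^2 = 144 - 135 = 9
b = sqrt(9) = 3

b = 3


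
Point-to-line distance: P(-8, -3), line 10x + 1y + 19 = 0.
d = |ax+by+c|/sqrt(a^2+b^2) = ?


|10*(-8) + 1*(-3) + 19| = |-64| = 64
sqrt(100 + 1) = sqrt(101) = 10.0499
d = 64/sqrt(101) = 6.3682

6.3682


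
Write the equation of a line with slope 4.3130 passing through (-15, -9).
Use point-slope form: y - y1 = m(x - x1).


y + 9 = 4.3130(x + 15)
y = 4.3130x - 9 - 4.3130*(-15)
y = 4.3130x + 55.6950

y = 4.3130x + 55.6950


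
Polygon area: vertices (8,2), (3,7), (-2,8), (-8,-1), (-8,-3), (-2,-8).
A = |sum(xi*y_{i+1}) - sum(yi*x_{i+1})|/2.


sum(xi*y_{i+1}) = 8*7 + 3*8 - 2*(-1) - 8*(-3) - 8*(-8) - 2*2 = 166
sum(yi*x_{i+1}) = 2*3 + 7*(-2) + 8*(-8) - 1*(-8) - 3*(-2) - 8*8 = -122
Area = |166 + 122|/2 = 288/2 = 144.0000

144.0000 sq units


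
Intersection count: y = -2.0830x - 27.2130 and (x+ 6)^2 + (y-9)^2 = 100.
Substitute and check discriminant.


Substitute y = -2.0830x - 27.2130: (x+ 6)^2 + (-2.0830x- 27.2130-9)^2 = 100
Expand to Ax^2 + Bx + C = 0, where b-k = -36.213
A = 1+m^2 = 5.338889
B = 2(m(b-k) - h) = 2(-2.0830*(-36.213) + 6) = 162.863358
C = h^2 + (b-k)^2 - r^2 = 36 + 1311.381369 - 100 = 1247.381369
disc = B^2-4AC = 26524.4734 - 26638.5227 = -114.0493
disc < 0

0 intersection points


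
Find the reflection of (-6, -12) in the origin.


Reflection rule for origin: (-x, -y)
(-6, -12) -> (6, 12)

(6, 12)


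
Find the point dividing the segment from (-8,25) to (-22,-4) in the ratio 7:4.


Px = (7*(-22) + 4*(-8))/11 = -186/11 = -16.9091
Py = (7*(-4) + 4*25)/11 = 72/11 = 6.5455

P = (-16.9091, 6.5455)


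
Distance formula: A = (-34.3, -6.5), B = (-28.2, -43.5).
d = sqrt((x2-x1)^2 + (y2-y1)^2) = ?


dx = -28.2 + 34.3 = 6.1
dy = -43.5 + 6.5 = -37.0
d = sqrt(37.21 + 1369.0) = sqrt(1406.21) = 37.4995

37.4995


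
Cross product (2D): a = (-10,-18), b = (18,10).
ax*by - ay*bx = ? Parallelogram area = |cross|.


cross = -10*10 + 18*18 = -100 + 324 = 224
Parallelogram area = |224| = 224

cross = 224, parallelogram area = 224


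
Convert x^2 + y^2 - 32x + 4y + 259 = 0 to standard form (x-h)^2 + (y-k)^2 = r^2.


h = -D/2 = 32/2 = 16
k = -E/2 = -4/2 = -2
r^2 = h^2 + k^2 - F = 256 + 4 - 259 = 1
r = 1

Center (16, -2), radius = 1


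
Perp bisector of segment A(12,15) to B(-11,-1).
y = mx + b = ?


Midpoint = (0.5, 7)
Slope of AB = dy/dx = -16/(-23) = 0.6957
Perp slope = -dx/dy = -23/16 = -1.4375
b = My - (perp slope)*Mx = 7 + (-23*0.5)/(-16) = 7 + 0.7188 = 7.7188

y = -1.4375x + 7.7188


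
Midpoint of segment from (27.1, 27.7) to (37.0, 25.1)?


Mx = (27.1 + 37.0)/2 = 64.1/2 = 32.0500
My = (27.7 + 25.1)/2 = 52.8/2 = 26.4000

(32.0500, 26.4000)


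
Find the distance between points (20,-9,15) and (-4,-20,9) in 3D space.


dx=-24, dy=-11, dz=-6
d = sqrt(576+121+36) = sqrt(733) = 27.0740

27.0740


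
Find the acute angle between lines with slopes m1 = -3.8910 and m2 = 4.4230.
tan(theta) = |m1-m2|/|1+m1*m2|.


m1-m2 = -8.314
1+m1*m2 = -16.209893
tan(theta) = |-8.314/(-16.209893)| = 0.512897
theta = arctan(|-8.314/(-16.209893)|) = 27.1531 degrees (acute angle)

27.1531 degrees


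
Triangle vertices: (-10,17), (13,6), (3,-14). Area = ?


-10*(6+ 14) = -200
13*(-14-17) = -403
3*(17-6) = 33
sum = -570
Area = |-570|/2 = 285.0000

285.0000 sq units


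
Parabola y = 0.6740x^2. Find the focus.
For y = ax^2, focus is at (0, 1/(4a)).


a = 0.6740
4a = 2.6960
focus = (0, 1/2.6960) = (0, 0.3709)

Focus = (0, 0.3709)


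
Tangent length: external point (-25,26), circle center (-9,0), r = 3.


d = sqrt((-25+ 9)^2 + (26-0)^2) = sqrt(256+676) = 30.5287
L = sqrt(932.0000 - 9) = sqrt(923.0000) = 30.3809

30.3809


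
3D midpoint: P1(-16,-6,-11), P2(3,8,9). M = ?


Mx = (-16+3)/2 = -6.5000
My = (-6+8)/2 = 1.0000
Mz = (-11+9)/2 = -1.0000

M = (-6.5000, 1.0000, -1.0000)


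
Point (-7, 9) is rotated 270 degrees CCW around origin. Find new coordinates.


cos(270) = 0, sin(270) = -1
x' = -7*0 - 9*(-1) = 9
y' = -7*(-1) + 9*0 = 7

(9, 7)


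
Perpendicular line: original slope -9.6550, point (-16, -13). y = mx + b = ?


Perpendicular slope = -1/m1 = -1/(-9.6550) = 0.1036
b2 = y0 - m2*x0 = -13 - 16/(-9.6550) = -13 + 1.6572 = -11.3428

y = 0.1036x - 11.3428


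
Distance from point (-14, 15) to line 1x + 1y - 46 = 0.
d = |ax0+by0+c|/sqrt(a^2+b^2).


|1*(-14) + 1*15 - 46| = |-45| = 45
sqrt(1 + 1) = sqrt(2) = 1.4142
d = 45/sqrt(2) = 31.8198

31.8198


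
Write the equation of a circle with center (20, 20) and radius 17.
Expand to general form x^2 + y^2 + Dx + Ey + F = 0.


(x-20)^2 + (y-20)^2 = 17^2
D = -2h = -40, E = -2k = -40
F = h^2+k^2-r^2 = 400+400-289 = 511

x^2 + y^2 - 40x - 40y + 511 = 0


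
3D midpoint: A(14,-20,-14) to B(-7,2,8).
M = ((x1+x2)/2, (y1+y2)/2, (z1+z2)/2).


Mx = (14- 7)/2 = 3.5000
My = (-20+2)/2 = -9.0000
Mz = (-14+8)/2 = -3.0000

M = (3.5000, -9.0000, -3.0000)


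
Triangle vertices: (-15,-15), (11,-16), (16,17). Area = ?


-15*(-16-17) = 495
11*(17+ 15) = 352
16*(-15+ 16) = 16
sum = 863
Area = |863|/2 = 431.5000

431.5000 sq units


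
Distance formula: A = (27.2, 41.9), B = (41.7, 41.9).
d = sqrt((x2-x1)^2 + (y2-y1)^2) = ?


dx = 41.7 - 27.2 = 14.5
dy = 41.9 - 41.9 = 0.0
d = sqrt(210.25 + 0.0) = sqrt(210.25) = 14.5000

14.5000


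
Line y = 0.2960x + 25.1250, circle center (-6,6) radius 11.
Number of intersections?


Substitute y = 0.2960x + 25.1250: (x+ 6)^2 + (0.2960x+25.1250-6)^2 = 121
Expand to Ax^2 + Bx + C = 0, where b-k = 19.125
A = 1+m^2 = 1.087616
B = 2(m(b-k) - h) = 2(0.2960*19.125 + 6) = 23.322
C = h^2 + (b-k)^2 - r^2 = 36 + 365.765625 - 121 = 280.765625
disc = B^2-4AC = 543.9157 - 1221.4607 = -677.5450
disc < 0

0 intersection points


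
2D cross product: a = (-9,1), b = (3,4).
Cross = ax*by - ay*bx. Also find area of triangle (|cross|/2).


cross = -9*4 - 1*3 = -36 - 3 = -39
Triangle area = |-39|/2 = 39/2 = 19.5000

cross = -39, triangle area = 19.5000


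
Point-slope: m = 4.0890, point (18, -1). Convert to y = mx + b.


y + 1 = 4.0890(x - 18)
y = 4.0890x - 1 - 4.0890*18
y = 4.0890x - 74.6020

y = 4.0890x - 74.6020


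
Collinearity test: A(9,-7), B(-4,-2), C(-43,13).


9*(-2-13) - 4*(13+ 7) - 43*(-7+ 2)
= -135 - 80 + 215 = 0

Yes, collinear (determinant = 0)


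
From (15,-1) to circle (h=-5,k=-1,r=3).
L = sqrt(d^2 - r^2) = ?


d = sqrt((15+ 5)^2 + (-1+ 1)^2) = sqrt(400+0) = 20.0000
L = sqrt(400.0000 - 9) = sqrt(391.0000) = 19.7737

19.7737


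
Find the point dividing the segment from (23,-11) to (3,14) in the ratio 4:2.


Px = (4*3 + 2*23)/6 = 58/6 = 9.6667
Py = (4*14 + 2*(-11))/6 = 34/6 = 5.6667

P = (9.6667, 5.6667)


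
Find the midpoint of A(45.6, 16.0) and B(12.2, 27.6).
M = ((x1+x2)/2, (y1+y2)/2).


Mx = (45.6 + 12.2)/2 = 57.8/2 = 28.9000
My = (16.0 + 27.6)/2 = 43.6/2 = 21.8000

(28.9000, 21.8000)


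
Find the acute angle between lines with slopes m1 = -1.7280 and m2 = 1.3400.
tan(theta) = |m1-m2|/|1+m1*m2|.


m1-m2 = -3.068
1+m1*m2 = -1.31552
tan(theta) = |-3.068/(-1.31552)| = 2.332158
theta = arctan(|-3.068/(-1.31552)|) = 66.7910 degrees (acute angle)

66.7910 degrees


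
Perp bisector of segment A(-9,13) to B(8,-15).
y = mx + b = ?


Midpoint = (-0.5, -1)
Slope of AB = dy/dx = -28/17 = -1.6471
Perp slope = -dx/dy = 17/28 = 0.6071
b = My - (perp slope)*Mx = -1 + (17*(-0.5))/(-28) = -1 + 0.3036 = -0.6964

y = 0.6071x - 0.6964


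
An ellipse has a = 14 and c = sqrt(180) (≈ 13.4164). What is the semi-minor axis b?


b^2 = 14^2 - (sqrt(180))^2 = 196 - 180 = 16
b = sqrt(16) = 4

b = 4


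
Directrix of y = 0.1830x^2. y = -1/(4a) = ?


a = 0.1830
1/(4a) = 1.3661
directrix: y = -1.3661 = -1.3661

y = -1.3661


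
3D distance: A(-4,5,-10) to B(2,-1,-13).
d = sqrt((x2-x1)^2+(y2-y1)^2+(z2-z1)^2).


dx=6, dy=-6, dz=-3
d = sqrt(36+36+9) = sqrt(81) = 9.0000

9.0000


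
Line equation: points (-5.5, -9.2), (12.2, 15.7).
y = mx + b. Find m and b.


m = (24.9)/(17.7) = 1.4068
b = y1 - m*x1 = -9.2 - (24.9*(-5.5))/(17.7) = -9.2 + 7.7373 = -1.4627

y = 1.4068x - 1.4627


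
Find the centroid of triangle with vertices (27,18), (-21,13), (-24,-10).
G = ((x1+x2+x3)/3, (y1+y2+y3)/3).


Gx = (27- 21- 24)/3 = -18/3 = -6.0000
Gy = (18+13- 10)/3 = 21/3 = 7.0000

G = (-6.0000, 7.0000)


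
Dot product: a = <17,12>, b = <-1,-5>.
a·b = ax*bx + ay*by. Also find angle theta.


a·b = 17*(-1) + 12*(-5) = -17 - 60 = -77
|a| = sqrt(289+144) = 20.8087
|b| = sqrt(1+25) = 5.0990
cos(theta) = -77/(sqrt(433)*sqrt(26)) = -77/sqrt(11258) = -0.725705
theta = arccos(-77/sqrt(11258)) = 136.5275 degrees

a·b = -77, theta = 136.5275 deg


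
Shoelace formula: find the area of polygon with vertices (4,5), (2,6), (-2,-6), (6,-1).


sum(xi*y_{i+1}) = 4*6 + 2*(-6) - 2*(-1) + 6*5 = 44
sum(yi*x_{i+1}) = 5*2 + 6*(-2) - 6*6 - 1*4 = -42
Area = |44 + 42|/2 = 86/2 = 43.0000

43.0000 sq units


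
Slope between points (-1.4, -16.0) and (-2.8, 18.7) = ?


dy = 18.7 + 16.0 = 34.7
dx = -2.8 + 1.4 = -1.4
m = 34.7/(-1.4) = -24.7857

m = -24.7857


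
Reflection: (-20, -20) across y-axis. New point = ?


Reflection rule for y-axis: (-x, y)
(-20, -20) -> (20, -20)

(20, -20)


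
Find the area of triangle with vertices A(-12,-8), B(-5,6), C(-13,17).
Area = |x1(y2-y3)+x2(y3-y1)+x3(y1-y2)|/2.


-12*(6-17) = 132
-5*(17+ 8) = -125
-13*(-8-6) = 182
sum = 189
Area = |189|/2 = 94.5000

94.5000 sq units


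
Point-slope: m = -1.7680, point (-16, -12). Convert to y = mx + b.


y + 12 = -1.7680(x + 16)
y = -1.7680x - 12 + 1.7680*(-16)
y = -1.7680x - 40.2880

y = -1.7680x - 40.2880


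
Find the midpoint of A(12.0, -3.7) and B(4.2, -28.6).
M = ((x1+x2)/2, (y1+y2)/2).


Mx = (12.0 + 4.2)/2 = 16.2/2 = 8.1000
My = (-3.7 - 28.6)/2 = -32.3/2 = -16.1500

(8.1000, -16.1500)


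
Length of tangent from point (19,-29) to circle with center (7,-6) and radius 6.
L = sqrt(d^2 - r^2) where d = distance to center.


d = sqrt((19-7)^2 + (-29+ 6)^2) = sqrt(144+529) = 25.9422
L = sqrt(673.0000 - 36) = sqrt(637.0000) = 25.2389

25.2389


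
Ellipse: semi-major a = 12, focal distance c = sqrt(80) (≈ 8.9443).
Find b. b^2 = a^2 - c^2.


b^2 = 12^2 - (sqrt(80))^2 = 144 - 80 = 64
b = sqrt(64) = 8

b = 8


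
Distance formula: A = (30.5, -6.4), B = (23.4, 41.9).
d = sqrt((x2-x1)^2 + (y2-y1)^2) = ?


dx = 23.4 - 30.5 = -7.1
dy = 41.9 + 6.4 = 48.3
d = sqrt(50.41 + 2332.89) = sqrt(2383.3) = 48.8191

48.8191


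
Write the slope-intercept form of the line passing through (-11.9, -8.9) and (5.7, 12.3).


m = (21.2)/(17.6) = 1.2045
b = y1 - m*x1 = -8.9 - (21.2*(-11.9))/(17.6) = -8.9 + 14.3341 = 5.4341

y = 1.2045x + 5.4341


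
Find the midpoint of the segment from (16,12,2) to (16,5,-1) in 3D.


Mx = (16+16)/2 = 16.0000
My = (12+5)/2 = 8.5000
Mz = (2- 1)/2 = 0.5000

M = (16.0000, 8.5000, 0.5000)


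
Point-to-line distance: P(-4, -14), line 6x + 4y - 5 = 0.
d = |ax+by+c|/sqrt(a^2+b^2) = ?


|6*(-4) + 4*(-14) - 5| = |-85| = 85
sqrt(36 + 16) = sqrt(52) = 7.2111
d = 85/sqrt(52) = 11.7874

11.7874


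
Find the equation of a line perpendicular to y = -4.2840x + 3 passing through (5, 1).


Perpendicular slope = -1/m1 = -1/(-4.2840) = 0.2334
b2 = y0 - m2*x0 = 1 + 5/(-4.2840) = 1 - 1.1671 = -0.1671

y = 0.2334x - 0.1671


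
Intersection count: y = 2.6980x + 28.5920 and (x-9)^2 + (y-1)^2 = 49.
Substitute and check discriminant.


Substitute y = 2.6980x + 28.5920: (x-9)^2 + (2.6980x+28.5920-1)^2 = 49
Expand to Ax^2 + Bx + C = 0, where b-k = 27.592
A = 1+m^2 = 8.279204
B = 2(m(b-k) - h) = 2(2.6980*27.592 - 9) = 130.886432
C = h^2 + (b-k)^2 - r^2 = 81 + 761.318464 - 49 = 793.318464
disc = B^2-4AC = 17131.2581 - 26272.1816 = -9140.9235
disc < 0

0 intersection points


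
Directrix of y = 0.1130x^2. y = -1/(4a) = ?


a = 0.1130
1/(4a) = 2.2124
directrix: y = -2.2124 = -2.2124

y = -2.2124


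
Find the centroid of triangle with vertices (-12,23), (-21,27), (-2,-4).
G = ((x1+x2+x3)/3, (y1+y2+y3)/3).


Gx = (-12- 21- 2)/3 = -35/3 = -11.6667
Gy = (23+27- 4)/3 = 46/3 = 15.3333

G = (-11.6667, 15.3333)


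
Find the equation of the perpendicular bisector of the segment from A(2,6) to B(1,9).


Midpoint = (1.5, 7.5)
Slope of AB = dy/dx = 3/(-1) = -3.0000
Perp slope = -dx/dy = 1/3 = 0.3333
b = My - (perp slope)*Mx = 7.5 + (-1*1.5)/3 = 7.5 - 0.5000 = 7.0000

y = 0.3333x + 7.0000


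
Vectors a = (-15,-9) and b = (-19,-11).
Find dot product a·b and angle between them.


a·b = -15*(-19) - 9*(-11) = 285 + 99 = 384
|a| = sqrt(225+81) = 17.4929
|b| = sqrt(361+121) = 21.9545
cos(theta) = 384/(sqrt(306)*sqrt(482)) = 384/sqrt(147492) = 0.999878
theta = arccos(384/sqrt(147492)) = 0.8952 degrees

a·b = 384, theta = 0.8952 deg


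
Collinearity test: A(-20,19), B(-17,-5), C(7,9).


-20*(-5-9) - 17*(9-19) + 7*(19+ 5)
= 280 + 170 + 168 = 618

No, not collinear (determinant = 618)


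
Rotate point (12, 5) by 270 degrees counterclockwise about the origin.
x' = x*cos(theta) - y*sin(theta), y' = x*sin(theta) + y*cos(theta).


cos(270) = 0, sin(270) = -1
x' = 12*0 - 5*(-1) = 5
y' = 12*(-1) + 5*0 = -12

(5, -12)


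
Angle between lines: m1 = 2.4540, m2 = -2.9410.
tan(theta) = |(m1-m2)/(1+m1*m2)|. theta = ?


m1-m2 = 5.395
1+m1*m2 = -6.217214
tan(theta) = |5.395/(-6.217214)| = 0.867752
theta = arctan(|5.395/(-6.217214)|) = 40.9499 degrees (acute angle)

40.9499 degrees


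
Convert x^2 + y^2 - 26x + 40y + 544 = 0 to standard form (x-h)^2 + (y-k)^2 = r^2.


h = -D/2 = 26/2 = 13
k = -E/2 = -40/2 = -20
r^2 = h^2 + k^2 - F = 169 + 400 - 544 = 25
r = 5

Center (13, -20), radius = 5


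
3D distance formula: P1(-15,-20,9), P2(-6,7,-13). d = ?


dx=9, dy=27, dz=-22
d = sqrt(81+729+484) = sqrt(1294) = 35.9722

35.9722


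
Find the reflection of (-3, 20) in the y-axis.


Reflection rule for y-axis: (-x, y)
(-3, 20) -> (3, 20)

(3, 20)


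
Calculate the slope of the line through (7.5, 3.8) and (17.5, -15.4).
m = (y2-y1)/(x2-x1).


dy = -15.4 - 3.8 = -19.2
dx = 17.5 - 7.5 = 10.0
m = -19.2/10.0 = -1.9200

m = -1.9200


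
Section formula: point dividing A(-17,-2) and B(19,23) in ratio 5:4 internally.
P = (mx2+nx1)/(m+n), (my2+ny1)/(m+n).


Px = (5*19 + 4*(-17))/9 = 27/9 = 3.0000
Py = (5*23 + 4*(-2))/9 = 107/9 = 11.8889

P = (3.0000, 11.8889)


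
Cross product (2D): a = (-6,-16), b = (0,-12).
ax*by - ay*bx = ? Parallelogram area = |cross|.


cross = -6*(-12) + 16*0 = 72 - 0 = 72
Parallelogram area = |72| = 72

cross = 72, parallelogram area = 72


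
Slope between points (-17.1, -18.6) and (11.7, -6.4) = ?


dy = -6.4 + 18.6 = 12.2
dx = 11.7 + 17.1 = 28.8
m = 12.2/28.8 = 0.4236

m = 0.4236


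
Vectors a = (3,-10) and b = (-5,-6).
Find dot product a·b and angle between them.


a·b = 3*(-5) - 10*(-6) = -15 + 60 = 45
|a| = sqrt(9+100) = 10.4403
|b| = sqrt(25+36) = 7.8102
cos(theta) = 45/(sqrt(109)*sqrt(61)) = 45/sqrt(6649) = 0.551867
theta = arccos(45/sqrt(6649)) = 56.5048 degrees

a·b = 45, theta = 56.5048 deg


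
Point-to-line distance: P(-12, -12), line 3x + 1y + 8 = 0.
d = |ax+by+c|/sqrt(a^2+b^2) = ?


|3*(-12) + 1*(-12) + 8| = |-40| = 40
sqrt(9 + 1) = sqrt(10) = 3.1623
d = 40/sqrt(10) = 12.6491

12.6491


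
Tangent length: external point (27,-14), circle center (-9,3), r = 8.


d = sqrt((27+ 9)^2 + (-14-3)^2) = sqrt(1296+289) = 39.8121
L = sqrt(1585.0000 - 64) = sqrt(1521.0000) = 39.0000

39.0000


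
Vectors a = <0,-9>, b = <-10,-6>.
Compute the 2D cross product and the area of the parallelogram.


cross = 0*(-6) + 9*(-10) = 0 - 90 = -90
Parallelogram area = |-90| = 90

cross = -90, parallelogram area = 90


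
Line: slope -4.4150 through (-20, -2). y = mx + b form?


y + 2 = -4.4150(x + 20)
y = -4.4150x - 2 + 4.4150*(-20)
y = -4.4150x - 90.3000

y = -4.4150x - 90.3000


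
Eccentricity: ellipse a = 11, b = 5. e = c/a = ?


c = sqrt(121-25) = sqrt(96) = 9.7980
e = c/a = sqrt(96)/11 = 0.8907

e = 0.8907


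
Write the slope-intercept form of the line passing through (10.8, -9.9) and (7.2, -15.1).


m = (-5.2)/(-3.6) = 1.4444
b = y1 - m*x1 = -9.9 - (-5.2*10.8)/(-3.6) = -9.9 - 15.6000 = -25.5000

y = 1.4444x - 25.5000


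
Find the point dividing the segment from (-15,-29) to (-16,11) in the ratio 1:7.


Px = (1*(-16) + 7*(-15))/8 = -121/8 = -15.1250
Py = (1*11 + 7*(-29))/8 = -192/8 = -24.0000

P = (-15.1250, -24.0000)


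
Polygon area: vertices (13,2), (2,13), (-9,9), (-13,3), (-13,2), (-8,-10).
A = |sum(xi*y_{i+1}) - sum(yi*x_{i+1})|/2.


sum(xi*y_{i+1}) = 13*13 + 2*9 - 9*3 - 13*2 - 13*(-10) - 8*2 = 248
sum(yi*x_{i+1}) = 2*2 + 13*(-9) + 9*(-13) + 3*(-13) + 2*(-8) - 10*13 = -415
Area = |248 + 415|/2 = 663/2 = 331.5000

331.5000 sq units


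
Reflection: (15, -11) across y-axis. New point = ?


Reflection rule for y-axis: (-x, y)
(15, -11) -> (-15, -11)

(-15, -11)


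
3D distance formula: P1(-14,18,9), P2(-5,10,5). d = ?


dx=9, dy=-8, dz=-4
d = sqrt(81+64+16) = sqrt(161) = 12.6886

12.6886


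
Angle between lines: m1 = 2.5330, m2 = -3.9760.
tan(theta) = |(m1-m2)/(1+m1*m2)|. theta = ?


m1-m2 = 6.509
1+m1*m2 = -9.071208
tan(theta) = |6.509/(-9.071208)| = 0.717545
theta = arctan(|6.509/(-9.071208)|) = 35.6611 degrees (acute angle)

35.6611 degrees


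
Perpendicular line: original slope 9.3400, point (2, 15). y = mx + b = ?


Perpendicular slope = -1/m1 = -1/9.3400 = -0.1071
b2 = y0 - m2*x0 = 15 + 2/9.3400 = 15 + 0.2141 = 15.2141

y = -0.1071x + 15.2141


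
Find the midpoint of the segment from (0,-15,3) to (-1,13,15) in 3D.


Mx = (0- 1)/2 = -0.5000
My = (-15+13)/2 = -1.0000
Mz = (3+15)/2 = 9.0000

M = (-0.5000, -1.0000, 9.0000)


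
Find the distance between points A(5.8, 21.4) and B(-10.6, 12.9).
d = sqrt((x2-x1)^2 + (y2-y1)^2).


dx = -10.6 - 5.8 = -16.4
dy = 12.9 - 21.4 = -8.5
d = sqrt(268.96 + 72.25) = sqrt(341.21) = 18.4719

18.4719


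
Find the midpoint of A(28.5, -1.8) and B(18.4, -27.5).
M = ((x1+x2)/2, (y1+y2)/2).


Mx = (28.5 + 18.4)/2 = 46.9/2 = 23.4500
My = (-1.8 - 27.5)/2 = -29.3/2 = -14.6500

(23.4500, -14.6500)


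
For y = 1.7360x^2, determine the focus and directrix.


a = 1.7360
1/(4a) = 0.1440
Focus = (0, 0.1440)
Directrix: y = -0.1440

Focus = (0, 0.1440), Directrix: y = -0.1440


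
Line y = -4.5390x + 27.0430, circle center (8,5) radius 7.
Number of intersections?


Substitute y = -4.5390x + 27.0430: (x-8)^2 + (-4.5390x+27.0430-5)^2 = 49
Expand to Ax^2 + Bx + C = 0, where b-k = 22.043
A = 1+m^2 = 21.602521
B = 2(m(b-k) - h) = 2(-4.5390*22.043 - 8) = -216.106354
C = h^2 + (b-k)^2 - r^2 = 64 + 485.893849 - 49 = 500.893849
disc = B^2-4AC = 46701.9562 - 43282.2796 = 3419.6766
disc > 0

2 intersection points


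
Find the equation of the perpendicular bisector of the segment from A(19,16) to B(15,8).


Midpoint = (17, 12)
Slope of AB = dy/dx = -8/(-4) = 2.0000
Perp slope = -dx/dy = -4/8 = -0.5000
b = My - (perp slope)*Mx = 12 + (-4*17)/(-8) = 12 + 8.5000 = 20.5000

y = -0.5000x + 20.5000


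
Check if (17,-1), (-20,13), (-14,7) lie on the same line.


17*(13-7) - 20*(7+ 1) - 14*(-1-13)
= 102 - 160 + 196 = 138

No, not collinear (determinant = 138)


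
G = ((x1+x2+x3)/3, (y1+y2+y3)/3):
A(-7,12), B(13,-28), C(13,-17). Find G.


Gx = (-7+13+13)/3 = 19/3 = 6.3333
Gy = (12- 28- 17)/3 = -33/3 = -11.0000

G = (6.3333, -11.0000)


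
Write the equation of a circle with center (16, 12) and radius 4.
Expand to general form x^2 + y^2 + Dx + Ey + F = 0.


(x-16)^2 + (y-12)^2 = 4^2
D = -2h = -32, E = -2k = -24
F = h^2+k^2-r^2 = 256+144-16 = 384

x^2 + y^2 - 32x - 24y + 384 = 0


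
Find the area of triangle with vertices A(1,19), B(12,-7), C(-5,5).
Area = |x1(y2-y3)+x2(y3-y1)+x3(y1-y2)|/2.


1*(-7-5) = -12
12*(5-19) = -168
-5*(19+ 7) = -130
sum = -310
Area = |-310|/2 = 155.0000

155.0000 sq units


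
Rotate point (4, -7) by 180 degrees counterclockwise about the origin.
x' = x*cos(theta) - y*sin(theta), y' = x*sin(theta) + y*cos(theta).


cos(180) = -1, sin(180) = 0
x' = 4*(-1) + 7*0 = -4
y' = 4*0 - 7*(-1) = 7

(-4, 7)


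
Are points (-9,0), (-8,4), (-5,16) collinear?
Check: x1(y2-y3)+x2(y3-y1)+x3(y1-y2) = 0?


-9*(4-16) - 8*(16-0) - 5*(0-4)
= 108 - 128 + 20 = 0

Yes, collinear (determinant = 0)


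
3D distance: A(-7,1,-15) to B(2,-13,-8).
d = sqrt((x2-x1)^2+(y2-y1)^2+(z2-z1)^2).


dx=9, dy=-14, dz=7
d = sqrt(81+196+49) = sqrt(326) = 18.0555

18.0555


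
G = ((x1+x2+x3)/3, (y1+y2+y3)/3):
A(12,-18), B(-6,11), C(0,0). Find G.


Gx = (12- 6+0)/3 = 6/3 = 2.0000
Gy = (-18+11+0)/3 = -7/3 = -2.3333

G = (2.0000, -2.3333)


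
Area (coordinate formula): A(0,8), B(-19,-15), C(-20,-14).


0*(-15+ 14) = 0
-19*(-14-8) = 418
-20*(8+ 15) = -460
sum = -42
Area = |-42|/2 = 21.0000

21.0000 sq units


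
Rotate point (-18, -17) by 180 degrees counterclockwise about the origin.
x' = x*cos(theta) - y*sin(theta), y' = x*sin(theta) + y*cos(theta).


cos(180) = -1, sin(180) = 0
x' = -18*(-1) + 17*0 = 18
y' = -18*0 - 17*(-1) = 17

(18, 17)


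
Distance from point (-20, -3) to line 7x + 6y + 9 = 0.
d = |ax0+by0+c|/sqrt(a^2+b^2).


|7*(-20) + 6*(-3) + 9| = |-149| = 149
sqrt(49 + 36) = sqrt(85) = 9.2195
d = 149/sqrt(85) = 16.1613

16.1613


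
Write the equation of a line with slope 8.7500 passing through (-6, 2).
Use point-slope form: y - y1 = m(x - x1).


y - 2 = 8.7500(x + 6)
y = 8.7500x + 2 - 8.7500*(-6)
y = 8.7500x + 54.5000

y = 8.7500x + 54.5000


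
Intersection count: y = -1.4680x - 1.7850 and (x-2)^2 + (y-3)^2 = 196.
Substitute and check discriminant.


Substitute y = -1.4680x - 1.7850: (x-2)^2 + (-1.4680x- 1.7850-3)^2 = 196
Expand to Ax^2 + Bx + C = 0, where b-k = -4.785
A = 1+m^2 = 3.155024
B = 2(m(b-k) - h) = 2(-1.4680*(-4.785) - 2) = 10.04876
C = h^2 + (b-k)^2 - r^2 = 4 + 22.896225 - 196 = -169.103775
disc = B^2-4AC = 100.9776 + 2134.1059 = 2235.0835
disc > 0

2 intersection points


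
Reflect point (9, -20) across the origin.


Reflection rule for origin: (-x, -y)
(9, -20) -> (-9, 20)

(-9, 20)


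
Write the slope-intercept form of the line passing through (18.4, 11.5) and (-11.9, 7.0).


m = (-4.5)/(-30.3) = 0.1485
b = y1 - m*x1 = 11.5 - (-4.5*18.4)/(-30.3) = 11.5 - 2.7327 = 8.7673

y = 0.1485x + 8.7673


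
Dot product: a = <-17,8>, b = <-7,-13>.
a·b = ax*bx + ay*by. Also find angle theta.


a·b = -17*(-7) + 8*(-13) = 119 - 104 = 15
|a| = sqrt(289+64) = 18.7883
|b| = sqrt(49+169) = 14.7648
cos(theta) = 15/(sqrt(353)*sqrt(218)) = 15/sqrt(76954) = 0.054072
theta = arccos(15/sqrt(76954)) = 86.9004 degrees

a·b = 15, theta = 86.9004 deg


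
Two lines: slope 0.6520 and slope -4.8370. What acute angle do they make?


m1-m2 = 5.489
1+m1*m2 = -2.153724
tan(theta) = |5.489/(-2.153724)| = 2.548609
theta = arctan(|5.489/(-2.153724)|) = 68.5764 degrees (acute angle)

68.5764 degrees


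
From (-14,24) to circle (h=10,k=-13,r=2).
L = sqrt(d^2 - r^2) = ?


d = sqrt((-14-10)^2 + (24+ 13)^2) = sqrt(576+1369) = 44.1022
L = sqrt(1945.0000 - 4) = sqrt(1941.0000) = 44.0568

44.0568


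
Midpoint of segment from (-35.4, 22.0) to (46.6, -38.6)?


Mx = (-35.4 + 46.6)/2 = 11.2/2 = 5.6000
My = (22.0 - 38.6)/2 = -16.6/2 = -8.3000

(5.6000, -8.3000)


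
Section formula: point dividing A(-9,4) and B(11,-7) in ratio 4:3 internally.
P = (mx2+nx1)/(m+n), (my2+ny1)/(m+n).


Px = (4*11 + 3*(-9))/7 = 17/7 = 2.4286
Py = (4*(-7) + 3*4)/7 = -16/7 = -2.2857

P = (2.4286, -2.2857)


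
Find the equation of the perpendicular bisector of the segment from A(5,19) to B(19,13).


Midpoint = (12, 16)
Slope of AB = dy/dx = -6/14 = -0.4286
Perp slope = -dx/dy = 14/6 = 2.3333
b = My - (perp slope)*Mx = 16 + (14*12)/(-6) = 16 - 28.0000 = -12.0000

y = 2.3333x - 12.0000


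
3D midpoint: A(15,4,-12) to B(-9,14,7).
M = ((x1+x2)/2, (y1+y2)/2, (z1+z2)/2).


Mx = (15- 9)/2 = 3.0000
My = (4+14)/2 = 9.0000
Mz = (-12+7)/2 = -2.5000

M = (3.0000, 9.0000, -2.5000)


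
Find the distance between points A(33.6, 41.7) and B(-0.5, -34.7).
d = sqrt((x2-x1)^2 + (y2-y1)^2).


dx = -0.5 - 33.6 = -34.1
dy = -34.7 - 41.7 = -76.4
d = sqrt(1162.81 + 5836.96) = sqrt(6999.77) = 83.6646

83.6646


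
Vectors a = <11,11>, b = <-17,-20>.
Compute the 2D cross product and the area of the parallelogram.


cross = 11*(-20) - 11*(-17) = -220 + 187 = -33
Parallelogram area = |-33| = 33

cross = -33, parallelogram area = 33


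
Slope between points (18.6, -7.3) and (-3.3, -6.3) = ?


dy = -6.3 + 7.3 = 1.0
dx = -3.3 - 18.6 = -21.9
m = 1.0/(-21.9) = -0.0457

m = -0.0457


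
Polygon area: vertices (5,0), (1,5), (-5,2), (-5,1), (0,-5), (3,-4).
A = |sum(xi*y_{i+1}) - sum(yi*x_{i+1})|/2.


sum(xi*y_{i+1}) = 5*5 + 1*2 - 5*1 - 5*(-5) + 0*(-4) + 3*0 = 47
sum(yi*x_{i+1}) = 0*1 + 5*(-5) + 2*(-5) + 1*0 - 5*3 - 4*5 = -70
Area = |47 + 70|/2 = 117/2 = 58.5000

58.5000 sq units


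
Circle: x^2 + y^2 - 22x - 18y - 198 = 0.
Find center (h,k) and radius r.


h = -D/2 = 22/2 = 11
k = -E/2 = 18/2 = 9
r^2 = h^2 + k^2 - F = 121 + 81 + 198 = 400
r = 20

Center (11, 9), radius = 20


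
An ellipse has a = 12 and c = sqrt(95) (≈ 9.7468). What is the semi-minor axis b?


b^2 = 12^2 - (sqrt(95))^2 = 144 - 95 = 49
b = sqrt(49) = 7

b = 7


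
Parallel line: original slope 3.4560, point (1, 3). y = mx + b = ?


Parallel lines have equal slopes.
m2 = 3.4560
b2 = 3 - 3.4560*1 = -0.4560

y = 3.4560x - 0.4560


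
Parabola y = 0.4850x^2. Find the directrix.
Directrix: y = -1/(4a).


a = 0.4850
1/(4a) = 0.5155
directrix: y = -0.5155 = -0.5155

y = -0.5155


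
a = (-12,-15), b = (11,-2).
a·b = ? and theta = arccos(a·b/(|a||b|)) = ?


a·b = -12*11 - 15*(-2) = -132 + 30 = -102
|a| = sqrt(144+225) = 19.2094
|b| = sqrt(121+4) = 11.1803
cos(theta) = -102/(sqrt(369)*sqrt(125)) = -102/sqrt(46125) = -0.474933
theta = arccos(-102/sqrt(46125)) = 118.3550 degrees

a·b = -102, theta = 118.3550 deg
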